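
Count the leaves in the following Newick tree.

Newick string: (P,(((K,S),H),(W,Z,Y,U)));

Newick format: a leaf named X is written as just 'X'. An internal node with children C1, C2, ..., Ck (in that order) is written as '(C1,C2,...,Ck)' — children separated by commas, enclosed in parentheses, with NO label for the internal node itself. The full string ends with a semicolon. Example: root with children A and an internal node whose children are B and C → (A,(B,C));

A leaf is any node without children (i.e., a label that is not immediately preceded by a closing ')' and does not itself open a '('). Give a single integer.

Answer: 8

Derivation:
Newick: (P,(((K,S),H),(W,Z,Y,U)));
Scan left-to-right; a leaf is any maximal label run not followed by '(':
  pos 1: leaf 'P' → count = 1
  pos 6: leaf 'K' → count = 2
  pos 8: leaf 'S' → count = 3
  pos 11: leaf 'H' → count = 4
  pos 15: leaf 'W' → count = 5
  pos 17: leaf 'Z' → count = 6
  pos 19: leaf 'Y' → count = 7
  pos 21: leaf 'U' → count = 8
Total leaves: 8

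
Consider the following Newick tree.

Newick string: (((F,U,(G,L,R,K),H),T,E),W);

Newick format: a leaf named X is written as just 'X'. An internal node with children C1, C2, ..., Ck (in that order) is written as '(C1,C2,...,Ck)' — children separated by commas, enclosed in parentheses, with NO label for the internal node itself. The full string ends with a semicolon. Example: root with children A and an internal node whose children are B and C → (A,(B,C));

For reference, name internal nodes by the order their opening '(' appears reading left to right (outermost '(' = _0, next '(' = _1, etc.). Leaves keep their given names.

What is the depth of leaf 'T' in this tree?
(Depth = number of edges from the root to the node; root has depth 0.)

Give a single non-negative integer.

Answer: 2

Derivation:
Newick: (((F,U,(G,L,R,K),H),T,E),W);
Naming internals by '(' encounter order: outermost '(' = _0, next = _1, ...
Query node: T
Path from root: _0 -> _1 -> T
Depth of T: 2 (number of edges from root)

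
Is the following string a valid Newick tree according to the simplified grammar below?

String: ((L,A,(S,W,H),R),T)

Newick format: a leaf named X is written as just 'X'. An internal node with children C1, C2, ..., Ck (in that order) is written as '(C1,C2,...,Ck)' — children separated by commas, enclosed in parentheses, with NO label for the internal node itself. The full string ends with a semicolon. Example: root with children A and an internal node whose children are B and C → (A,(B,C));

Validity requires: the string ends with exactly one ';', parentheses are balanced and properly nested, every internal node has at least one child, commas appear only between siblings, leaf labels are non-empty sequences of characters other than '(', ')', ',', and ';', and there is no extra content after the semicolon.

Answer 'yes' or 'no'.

Input: ((L,A,(S,W,H),R),T)
Paren balance: 3 '(' vs 3 ')' OK
Ends with single ';': False
Full parse: FAILS (must end with ;)
Valid: False

Answer: no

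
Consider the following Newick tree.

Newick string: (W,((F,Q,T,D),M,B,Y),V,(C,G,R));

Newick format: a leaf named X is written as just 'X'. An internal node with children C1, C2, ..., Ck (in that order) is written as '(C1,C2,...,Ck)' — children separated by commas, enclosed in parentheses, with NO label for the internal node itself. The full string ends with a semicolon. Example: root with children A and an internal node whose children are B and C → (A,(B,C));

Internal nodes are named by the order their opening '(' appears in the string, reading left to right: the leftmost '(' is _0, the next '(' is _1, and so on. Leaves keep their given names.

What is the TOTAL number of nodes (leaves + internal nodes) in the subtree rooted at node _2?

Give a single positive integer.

Newick: (W,((F,Q,T,D),M,B,Y),V,(C,G,R));
Locate _2: it is the '(' at position 4 (the 3rd '(' reading left to right).
Query: subtree rooted at _2
_2: subtree_size = 1 + 4
  F: subtree_size = 1 + 0
  Q: subtree_size = 1 + 0
  T: subtree_size = 1 + 0
  D: subtree_size = 1 + 0
Total subtree size of _2: 5

Answer: 5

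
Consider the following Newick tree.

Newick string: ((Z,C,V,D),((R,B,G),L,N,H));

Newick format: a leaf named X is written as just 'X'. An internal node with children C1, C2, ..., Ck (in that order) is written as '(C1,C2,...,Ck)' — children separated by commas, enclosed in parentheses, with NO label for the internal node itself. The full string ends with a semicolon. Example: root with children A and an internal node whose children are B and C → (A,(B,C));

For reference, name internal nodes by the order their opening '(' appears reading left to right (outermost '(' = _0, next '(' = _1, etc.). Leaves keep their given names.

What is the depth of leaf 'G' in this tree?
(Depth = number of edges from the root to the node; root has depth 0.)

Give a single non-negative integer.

Newick: ((Z,C,V,D),((R,B,G),L,N,H));
Naming internals by '(' encounter order: outermost '(' = _0, next = _1, ...
Query node: G
Path from root: _0 -> _2 -> _3 -> G
Depth of G: 3 (number of edges from root)

Answer: 3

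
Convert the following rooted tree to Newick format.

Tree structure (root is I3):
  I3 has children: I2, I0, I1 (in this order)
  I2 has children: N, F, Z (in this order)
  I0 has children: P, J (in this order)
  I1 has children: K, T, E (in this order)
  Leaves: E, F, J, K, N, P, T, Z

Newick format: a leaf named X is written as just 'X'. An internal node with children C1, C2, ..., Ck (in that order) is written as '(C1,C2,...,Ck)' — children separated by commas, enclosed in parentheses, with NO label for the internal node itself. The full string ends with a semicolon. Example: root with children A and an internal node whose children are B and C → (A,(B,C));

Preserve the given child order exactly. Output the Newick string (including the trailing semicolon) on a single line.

internal I3 with children ['I2', 'I0', 'I1']
  internal I2 with children ['N', 'F', 'Z']
    leaf 'N' → 'N'
    leaf 'F' → 'F'
    leaf 'Z' → 'Z'
  → '(N,F,Z)'
  internal I0 with children ['P', 'J']
    leaf 'P' → 'P'
    leaf 'J' → 'J'
  → '(P,J)'
  internal I1 with children ['K', 'T', 'E']
    leaf 'K' → 'K'
    leaf 'T' → 'T'
    leaf 'E' → 'E'
  → '(K,T,E)'
→ '((N,F,Z),(P,J),(K,T,E))'
Final: ((N,F,Z),(P,J),(K,T,E));

Answer: ((N,F,Z),(P,J),(K,T,E));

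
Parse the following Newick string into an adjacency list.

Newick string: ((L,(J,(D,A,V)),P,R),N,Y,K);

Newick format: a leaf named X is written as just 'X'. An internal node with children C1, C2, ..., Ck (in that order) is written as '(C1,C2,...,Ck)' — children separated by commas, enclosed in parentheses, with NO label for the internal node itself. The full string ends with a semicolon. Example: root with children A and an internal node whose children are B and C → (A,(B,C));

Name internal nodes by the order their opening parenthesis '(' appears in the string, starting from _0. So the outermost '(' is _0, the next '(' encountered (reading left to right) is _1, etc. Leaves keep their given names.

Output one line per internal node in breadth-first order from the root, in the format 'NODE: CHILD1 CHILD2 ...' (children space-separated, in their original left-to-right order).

Input: ((L,(J,(D,A,V)),P,R),N,Y,K);
Scanning left-to-right, naming '(' by encounter order:
  pos 0: '(' -> open internal node _0 (depth 1)
  pos 1: '(' -> open internal node _1 (depth 2)
  pos 4: '(' -> open internal node _2 (depth 3)
  pos 7: '(' -> open internal node _3 (depth 4)
  pos 13: ')' -> close internal node _3 (now at depth 3)
  pos 14: ')' -> close internal node _2 (now at depth 2)
  pos 19: ')' -> close internal node _1 (now at depth 1)
  pos 26: ')' -> close internal node _0 (now at depth 0)
Total internal nodes: 4
BFS adjacency from root:
  _0: _1 N Y K
  _1: L _2 P R
  _2: J _3
  _3: D A V

Answer: _0: _1 N Y K
_1: L _2 P R
_2: J _3
_3: D A V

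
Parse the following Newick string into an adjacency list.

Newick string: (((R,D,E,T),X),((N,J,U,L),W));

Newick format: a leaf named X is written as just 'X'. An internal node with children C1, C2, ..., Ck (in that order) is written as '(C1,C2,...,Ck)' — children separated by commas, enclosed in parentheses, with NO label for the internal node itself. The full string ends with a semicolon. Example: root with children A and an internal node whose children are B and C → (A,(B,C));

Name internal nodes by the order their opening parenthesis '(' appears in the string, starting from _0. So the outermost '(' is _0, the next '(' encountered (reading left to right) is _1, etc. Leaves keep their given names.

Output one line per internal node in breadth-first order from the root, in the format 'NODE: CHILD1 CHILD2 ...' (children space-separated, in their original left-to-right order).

Answer: _0: _1 _3
_1: _2 X
_3: _4 W
_2: R D E T
_4: N J U L

Derivation:
Input: (((R,D,E,T),X),((N,J,U,L),W));
Scanning left-to-right, naming '(' by encounter order:
  pos 0: '(' -> open internal node _0 (depth 1)
  pos 1: '(' -> open internal node _1 (depth 2)
  pos 2: '(' -> open internal node _2 (depth 3)
  pos 10: ')' -> close internal node _2 (now at depth 2)
  pos 13: ')' -> close internal node _1 (now at depth 1)
  pos 15: '(' -> open internal node _3 (depth 2)
  pos 16: '(' -> open internal node _4 (depth 3)
  pos 24: ')' -> close internal node _4 (now at depth 2)
  pos 27: ')' -> close internal node _3 (now at depth 1)
  pos 28: ')' -> close internal node _0 (now at depth 0)
Total internal nodes: 5
BFS adjacency from root:
  _0: _1 _3
  _1: _2 X
  _3: _4 W
  _2: R D E T
  _4: N J U L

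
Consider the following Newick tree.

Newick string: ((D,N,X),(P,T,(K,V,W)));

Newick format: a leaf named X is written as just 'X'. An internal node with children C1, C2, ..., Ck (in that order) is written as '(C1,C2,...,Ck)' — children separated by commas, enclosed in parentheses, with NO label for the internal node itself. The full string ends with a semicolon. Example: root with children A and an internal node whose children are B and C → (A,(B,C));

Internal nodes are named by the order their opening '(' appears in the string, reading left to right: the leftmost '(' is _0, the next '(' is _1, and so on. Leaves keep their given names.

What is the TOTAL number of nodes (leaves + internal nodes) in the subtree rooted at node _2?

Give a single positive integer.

Newick: ((D,N,X),(P,T,(K,V,W)));
Locate _2: it is the '(' at position 9 (the 3rd '(' reading left to right).
Query: subtree rooted at _2
_2: subtree_size = 1 + 6
  P: subtree_size = 1 + 0
  T: subtree_size = 1 + 0
  _3: subtree_size = 1 + 3
    K: subtree_size = 1 + 0
    V: subtree_size = 1 + 0
    W: subtree_size = 1 + 0
Total subtree size of _2: 7

Answer: 7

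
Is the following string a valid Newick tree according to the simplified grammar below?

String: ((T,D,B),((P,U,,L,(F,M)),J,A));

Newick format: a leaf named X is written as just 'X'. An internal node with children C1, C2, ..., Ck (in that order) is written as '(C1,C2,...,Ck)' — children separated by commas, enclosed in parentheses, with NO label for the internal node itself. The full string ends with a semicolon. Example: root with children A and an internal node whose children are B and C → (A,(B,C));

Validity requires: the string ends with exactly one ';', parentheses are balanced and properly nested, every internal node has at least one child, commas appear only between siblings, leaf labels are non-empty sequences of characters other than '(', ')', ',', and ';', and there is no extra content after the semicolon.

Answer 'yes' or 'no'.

Input: ((T,D,B),((P,U,,L,(F,M)),J,A));
Paren balance: 5 '(' vs 5 ')' OK
Ends with single ';': True
Full parse: FAILS (empty leaf label at pos 15)
Valid: False

Answer: no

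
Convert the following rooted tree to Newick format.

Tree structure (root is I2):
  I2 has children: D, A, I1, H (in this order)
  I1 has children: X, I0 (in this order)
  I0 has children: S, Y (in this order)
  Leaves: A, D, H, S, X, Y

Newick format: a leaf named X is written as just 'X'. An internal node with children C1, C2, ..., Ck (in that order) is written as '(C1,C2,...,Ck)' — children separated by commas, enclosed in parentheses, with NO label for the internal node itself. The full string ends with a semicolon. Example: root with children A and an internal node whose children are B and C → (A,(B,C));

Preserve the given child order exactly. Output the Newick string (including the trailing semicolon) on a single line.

internal I2 with children ['D', 'A', 'I1', 'H']
  leaf 'D' → 'D'
  leaf 'A' → 'A'
  internal I1 with children ['X', 'I0']
    leaf 'X' → 'X'
    internal I0 with children ['S', 'Y']
      leaf 'S' → 'S'
      leaf 'Y' → 'Y'
    → '(S,Y)'
  → '(X,(S,Y))'
  leaf 'H' → 'H'
→ '(D,A,(X,(S,Y)),H)'
Final: (D,A,(X,(S,Y)),H);

Answer: (D,A,(X,(S,Y)),H);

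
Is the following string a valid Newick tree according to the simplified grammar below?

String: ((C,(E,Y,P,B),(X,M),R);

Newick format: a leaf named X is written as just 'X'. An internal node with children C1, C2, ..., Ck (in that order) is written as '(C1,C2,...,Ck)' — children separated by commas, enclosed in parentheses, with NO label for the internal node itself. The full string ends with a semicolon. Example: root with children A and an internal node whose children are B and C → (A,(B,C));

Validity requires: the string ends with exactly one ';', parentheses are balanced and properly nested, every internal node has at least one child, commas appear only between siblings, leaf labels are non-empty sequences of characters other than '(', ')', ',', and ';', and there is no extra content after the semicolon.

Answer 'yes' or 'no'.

Answer: no

Derivation:
Input: ((C,(E,Y,P,B),(X,M),R);
Paren balance: 4 '(' vs 3 ')' MISMATCH
Ends with single ';': True
Full parse: FAILS (expected , or ) at pos 22)
Valid: False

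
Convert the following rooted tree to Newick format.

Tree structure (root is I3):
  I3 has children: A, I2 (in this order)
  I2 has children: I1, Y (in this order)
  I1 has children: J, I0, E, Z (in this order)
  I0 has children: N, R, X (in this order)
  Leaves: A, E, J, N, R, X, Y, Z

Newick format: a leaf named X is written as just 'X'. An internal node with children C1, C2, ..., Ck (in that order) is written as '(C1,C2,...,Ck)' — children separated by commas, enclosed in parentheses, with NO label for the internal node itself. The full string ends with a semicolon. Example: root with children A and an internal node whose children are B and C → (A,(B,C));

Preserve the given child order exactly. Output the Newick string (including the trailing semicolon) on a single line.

Answer: (A,((J,(N,R,X),E,Z),Y));

Derivation:
internal I3 with children ['A', 'I2']
  leaf 'A' → 'A'
  internal I2 with children ['I1', 'Y']
    internal I1 with children ['J', 'I0', 'E', 'Z']
      leaf 'J' → 'J'
      internal I0 with children ['N', 'R', 'X']
        leaf 'N' → 'N'
        leaf 'R' → 'R'
        leaf 'X' → 'X'
      → '(N,R,X)'
      leaf 'E' → 'E'
      leaf 'Z' → 'Z'
    → '(J,(N,R,X),E,Z)'
    leaf 'Y' → 'Y'
  → '((J,(N,R,X),E,Z),Y)'
→ '(A,((J,(N,R,X),E,Z),Y))'
Final: (A,((J,(N,R,X),E,Z),Y));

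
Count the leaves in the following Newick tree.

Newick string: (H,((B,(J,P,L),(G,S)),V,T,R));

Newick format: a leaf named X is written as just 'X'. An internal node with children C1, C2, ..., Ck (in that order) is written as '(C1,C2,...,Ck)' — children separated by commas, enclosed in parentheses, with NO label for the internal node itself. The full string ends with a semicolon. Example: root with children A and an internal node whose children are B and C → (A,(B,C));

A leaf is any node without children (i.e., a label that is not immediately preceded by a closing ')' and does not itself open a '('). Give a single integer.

Newick: (H,((B,(J,P,L),(G,S)),V,T,R));
Scan left-to-right; a leaf is any maximal label run not followed by '(':
  pos 1: leaf 'H' → count = 1
  pos 5: leaf 'B' → count = 2
  pos 8: leaf 'J' → count = 3
  pos 10: leaf 'P' → count = 4
  pos 12: leaf 'L' → count = 5
  pos 16: leaf 'G' → count = 6
  pos 18: leaf 'S' → count = 7
  pos 22: leaf 'V' → count = 8
  pos 24: leaf 'T' → count = 9
  pos 26: leaf 'R' → count = 10
Total leaves: 10

Answer: 10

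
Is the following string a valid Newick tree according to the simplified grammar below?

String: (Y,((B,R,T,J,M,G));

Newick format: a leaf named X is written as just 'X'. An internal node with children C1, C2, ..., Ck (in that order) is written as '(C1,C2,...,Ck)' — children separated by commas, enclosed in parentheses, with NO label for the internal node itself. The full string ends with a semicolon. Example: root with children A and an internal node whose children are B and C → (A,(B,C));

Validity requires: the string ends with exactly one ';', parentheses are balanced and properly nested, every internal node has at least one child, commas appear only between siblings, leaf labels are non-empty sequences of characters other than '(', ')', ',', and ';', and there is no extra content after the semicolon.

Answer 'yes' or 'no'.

Input: (Y,((B,R,T,J,M,G));
Paren balance: 3 '(' vs 2 ')' MISMATCH
Ends with single ';': True
Full parse: FAILS (expected , or ) at pos 18)
Valid: False

Answer: no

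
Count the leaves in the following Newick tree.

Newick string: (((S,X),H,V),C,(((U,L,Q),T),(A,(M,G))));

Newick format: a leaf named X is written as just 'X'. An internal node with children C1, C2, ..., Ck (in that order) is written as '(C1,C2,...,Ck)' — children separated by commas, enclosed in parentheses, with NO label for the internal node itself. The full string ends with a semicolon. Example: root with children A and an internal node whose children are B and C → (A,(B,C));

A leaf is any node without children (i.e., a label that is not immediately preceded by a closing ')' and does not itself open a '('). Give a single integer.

Answer: 12

Derivation:
Newick: (((S,X),H,V),C,(((U,L,Q),T),(A,(M,G))));
Scan left-to-right; a leaf is any maximal label run not followed by '(':
  pos 3: leaf 'S' → count = 1
  pos 5: leaf 'X' → count = 2
  pos 8: leaf 'H' → count = 3
  pos 10: leaf 'V' → count = 4
  pos 13: leaf 'C' → count = 5
  pos 18: leaf 'U' → count = 6
  pos 20: leaf 'L' → count = 7
  pos 22: leaf 'Q' → count = 8
  pos 25: leaf 'T' → count = 9
  pos 29: leaf 'A' → count = 10
  pos 32: leaf 'M' → count = 11
  pos 34: leaf 'G' → count = 12
Total leaves: 12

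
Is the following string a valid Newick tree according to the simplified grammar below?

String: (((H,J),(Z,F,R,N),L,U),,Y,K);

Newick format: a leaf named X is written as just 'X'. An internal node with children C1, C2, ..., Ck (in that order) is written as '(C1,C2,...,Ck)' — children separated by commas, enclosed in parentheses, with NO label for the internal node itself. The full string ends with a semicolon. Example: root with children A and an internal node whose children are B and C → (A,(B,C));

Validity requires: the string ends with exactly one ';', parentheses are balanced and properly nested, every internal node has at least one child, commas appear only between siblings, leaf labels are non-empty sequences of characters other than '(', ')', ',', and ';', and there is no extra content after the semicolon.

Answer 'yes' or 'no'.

Input: (((H,J),(Z,F,R,N),L,U),,Y,K);
Paren balance: 4 '(' vs 4 ')' OK
Ends with single ';': True
Full parse: FAILS (empty leaf label at pos 23)
Valid: False

Answer: no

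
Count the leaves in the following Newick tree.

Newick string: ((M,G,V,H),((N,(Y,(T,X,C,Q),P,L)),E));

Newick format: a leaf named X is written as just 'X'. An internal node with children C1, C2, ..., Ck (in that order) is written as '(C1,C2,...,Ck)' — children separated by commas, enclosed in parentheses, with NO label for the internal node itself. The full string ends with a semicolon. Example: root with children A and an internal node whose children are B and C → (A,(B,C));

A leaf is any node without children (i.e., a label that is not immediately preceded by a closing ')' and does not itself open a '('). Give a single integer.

Newick: ((M,G,V,H),((N,(Y,(T,X,C,Q),P,L)),E));
Scan left-to-right; a leaf is any maximal label run not followed by '(':
  pos 2: leaf 'M' → count = 1
  pos 4: leaf 'G' → count = 2
  pos 6: leaf 'V' → count = 3
  pos 8: leaf 'H' → count = 4
  pos 13: leaf 'N' → count = 5
  pos 16: leaf 'Y' → count = 6
  pos 19: leaf 'T' → count = 7
  pos 21: leaf 'X' → count = 8
  pos 23: leaf 'C' → count = 9
  pos 25: leaf 'Q' → count = 10
  pos 28: leaf 'P' → count = 11
  pos 30: leaf 'L' → count = 12
  pos 34: leaf 'E' → count = 13
Total leaves: 13

Answer: 13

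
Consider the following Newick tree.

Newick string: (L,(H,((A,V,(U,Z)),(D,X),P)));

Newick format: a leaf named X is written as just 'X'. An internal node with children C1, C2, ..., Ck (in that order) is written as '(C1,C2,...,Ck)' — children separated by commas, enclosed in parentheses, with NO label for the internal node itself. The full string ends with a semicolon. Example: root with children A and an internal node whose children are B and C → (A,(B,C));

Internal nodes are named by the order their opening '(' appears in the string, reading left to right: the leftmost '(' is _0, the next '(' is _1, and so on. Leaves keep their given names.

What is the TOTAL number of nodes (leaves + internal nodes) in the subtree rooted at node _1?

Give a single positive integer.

Newick: (L,(H,((A,V,(U,Z)),(D,X),P)));
Locate _1: it is the '(' at position 3 (the 2nd '(' reading left to right).
Query: subtree rooted at _1
_1: subtree_size = 1 + 12
  H: subtree_size = 1 + 0
  _2: subtree_size = 1 + 10
    _3: subtree_size = 1 + 5
      A: subtree_size = 1 + 0
      V: subtree_size = 1 + 0
      _4: subtree_size = 1 + 2
        U: subtree_size = 1 + 0
        Z: subtree_size = 1 + 0
    _5: subtree_size = 1 + 2
      D: subtree_size = 1 + 0
      X: subtree_size = 1 + 0
    P: subtree_size = 1 + 0
Total subtree size of _1: 13

Answer: 13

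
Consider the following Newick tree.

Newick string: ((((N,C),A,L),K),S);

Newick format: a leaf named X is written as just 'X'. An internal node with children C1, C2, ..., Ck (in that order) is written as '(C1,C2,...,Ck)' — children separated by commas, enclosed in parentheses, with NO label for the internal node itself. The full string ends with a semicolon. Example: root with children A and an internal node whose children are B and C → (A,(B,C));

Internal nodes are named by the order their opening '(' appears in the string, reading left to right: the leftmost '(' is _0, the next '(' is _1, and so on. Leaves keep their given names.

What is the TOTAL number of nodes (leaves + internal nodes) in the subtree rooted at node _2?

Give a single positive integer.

Answer: 6

Derivation:
Newick: ((((N,C),A,L),K),S);
Locate _2: it is the '(' at position 2 (the 3rd '(' reading left to right).
Query: subtree rooted at _2
_2: subtree_size = 1 + 5
  _3: subtree_size = 1 + 2
    N: subtree_size = 1 + 0
    C: subtree_size = 1 + 0
  A: subtree_size = 1 + 0
  L: subtree_size = 1 + 0
Total subtree size of _2: 6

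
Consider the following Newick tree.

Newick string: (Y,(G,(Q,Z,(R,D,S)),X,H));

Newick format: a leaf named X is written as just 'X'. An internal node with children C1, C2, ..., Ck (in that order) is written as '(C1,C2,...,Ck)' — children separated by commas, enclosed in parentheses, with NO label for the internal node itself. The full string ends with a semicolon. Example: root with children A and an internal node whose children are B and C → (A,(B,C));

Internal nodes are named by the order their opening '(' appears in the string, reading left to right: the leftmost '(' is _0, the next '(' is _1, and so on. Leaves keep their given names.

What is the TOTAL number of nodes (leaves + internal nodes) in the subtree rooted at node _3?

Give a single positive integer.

Answer: 4

Derivation:
Newick: (Y,(G,(Q,Z,(R,D,S)),X,H));
Locate _3: it is the '(' at position 11 (the 4th '(' reading left to right).
Query: subtree rooted at _3
_3: subtree_size = 1 + 3
  R: subtree_size = 1 + 0
  D: subtree_size = 1 + 0
  S: subtree_size = 1 + 0
Total subtree size of _3: 4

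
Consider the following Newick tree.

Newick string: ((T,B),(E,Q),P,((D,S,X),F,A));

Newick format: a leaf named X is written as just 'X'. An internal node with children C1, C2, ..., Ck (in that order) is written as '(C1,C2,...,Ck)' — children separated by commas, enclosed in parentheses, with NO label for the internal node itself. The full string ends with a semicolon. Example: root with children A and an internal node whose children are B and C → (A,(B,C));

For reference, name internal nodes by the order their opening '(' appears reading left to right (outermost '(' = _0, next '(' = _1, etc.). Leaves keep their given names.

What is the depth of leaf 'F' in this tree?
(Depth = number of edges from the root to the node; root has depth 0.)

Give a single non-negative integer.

Answer: 2

Derivation:
Newick: ((T,B),(E,Q),P,((D,S,X),F,A));
Naming internals by '(' encounter order: outermost '(' = _0, next = _1, ...
Query node: F
Path from root: _0 -> _3 -> F
Depth of F: 2 (number of edges from root)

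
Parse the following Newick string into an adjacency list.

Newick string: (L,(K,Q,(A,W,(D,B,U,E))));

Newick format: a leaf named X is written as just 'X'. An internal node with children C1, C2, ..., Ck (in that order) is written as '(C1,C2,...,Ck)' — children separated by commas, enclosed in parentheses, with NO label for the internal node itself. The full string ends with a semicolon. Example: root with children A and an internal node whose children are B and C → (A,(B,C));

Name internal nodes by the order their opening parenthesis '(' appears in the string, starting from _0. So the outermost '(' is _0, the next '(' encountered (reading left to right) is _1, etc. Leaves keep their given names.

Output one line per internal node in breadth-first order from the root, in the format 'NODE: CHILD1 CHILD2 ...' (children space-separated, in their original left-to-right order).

Input: (L,(K,Q,(A,W,(D,B,U,E))));
Scanning left-to-right, naming '(' by encounter order:
  pos 0: '(' -> open internal node _0 (depth 1)
  pos 3: '(' -> open internal node _1 (depth 2)
  pos 8: '(' -> open internal node _2 (depth 3)
  pos 13: '(' -> open internal node _3 (depth 4)
  pos 21: ')' -> close internal node _3 (now at depth 3)
  pos 22: ')' -> close internal node _2 (now at depth 2)
  pos 23: ')' -> close internal node _1 (now at depth 1)
  pos 24: ')' -> close internal node _0 (now at depth 0)
Total internal nodes: 4
BFS adjacency from root:
  _0: L _1
  _1: K Q _2
  _2: A W _3
  _3: D B U E

Answer: _0: L _1
_1: K Q _2
_2: A W _3
_3: D B U E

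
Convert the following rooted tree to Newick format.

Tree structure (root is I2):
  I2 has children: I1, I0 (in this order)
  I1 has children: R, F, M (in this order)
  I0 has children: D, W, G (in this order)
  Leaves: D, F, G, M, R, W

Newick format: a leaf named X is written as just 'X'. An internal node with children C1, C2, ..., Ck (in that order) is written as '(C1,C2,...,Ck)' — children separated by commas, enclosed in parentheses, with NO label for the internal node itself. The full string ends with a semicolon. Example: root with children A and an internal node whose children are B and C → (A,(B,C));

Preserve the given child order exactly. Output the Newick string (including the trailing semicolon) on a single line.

Answer: ((R,F,M),(D,W,G));

Derivation:
internal I2 with children ['I1', 'I0']
  internal I1 with children ['R', 'F', 'M']
    leaf 'R' → 'R'
    leaf 'F' → 'F'
    leaf 'M' → 'M'
  → '(R,F,M)'
  internal I0 with children ['D', 'W', 'G']
    leaf 'D' → 'D'
    leaf 'W' → 'W'
    leaf 'G' → 'G'
  → '(D,W,G)'
→ '((R,F,M),(D,W,G))'
Final: ((R,F,M),(D,W,G));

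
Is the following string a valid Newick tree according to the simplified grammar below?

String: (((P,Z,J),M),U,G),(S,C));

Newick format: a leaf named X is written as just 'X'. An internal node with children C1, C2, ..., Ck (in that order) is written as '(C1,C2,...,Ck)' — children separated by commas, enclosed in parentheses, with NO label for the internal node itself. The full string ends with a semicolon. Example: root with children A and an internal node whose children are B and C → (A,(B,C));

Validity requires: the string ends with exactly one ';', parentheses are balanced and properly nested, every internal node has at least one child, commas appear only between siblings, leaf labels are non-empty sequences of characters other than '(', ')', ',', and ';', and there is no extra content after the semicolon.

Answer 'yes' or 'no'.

Answer: no

Derivation:
Input: (((P,Z,J),M),U,G),(S,C));
Paren balance: 4 '(' vs 5 ')' MISMATCH
Ends with single ';': True
Full parse: FAILS (extra content after tree at pos 17)
Valid: False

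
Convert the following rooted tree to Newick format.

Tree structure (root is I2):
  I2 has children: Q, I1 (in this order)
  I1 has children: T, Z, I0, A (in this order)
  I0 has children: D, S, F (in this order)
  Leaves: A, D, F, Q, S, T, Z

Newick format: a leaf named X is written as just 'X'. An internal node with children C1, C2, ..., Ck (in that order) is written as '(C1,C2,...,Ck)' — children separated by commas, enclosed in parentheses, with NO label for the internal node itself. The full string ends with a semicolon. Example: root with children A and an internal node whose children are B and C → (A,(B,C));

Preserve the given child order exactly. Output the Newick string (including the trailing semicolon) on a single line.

internal I2 with children ['Q', 'I1']
  leaf 'Q' → 'Q'
  internal I1 with children ['T', 'Z', 'I0', 'A']
    leaf 'T' → 'T'
    leaf 'Z' → 'Z'
    internal I0 with children ['D', 'S', 'F']
      leaf 'D' → 'D'
      leaf 'S' → 'S'
      leaf 'F' → 'F'
    → '(D,S,F)'
    leaf 'A' → 'A'
  → '(T,Z,(D,S,F),A)'
→ '(Q,(T,Z,(D,S,F),A))'
Final: (Q,(T,Z,(D,S,F),A));

Answer: (Q,(T,Z,(D,S,F),A));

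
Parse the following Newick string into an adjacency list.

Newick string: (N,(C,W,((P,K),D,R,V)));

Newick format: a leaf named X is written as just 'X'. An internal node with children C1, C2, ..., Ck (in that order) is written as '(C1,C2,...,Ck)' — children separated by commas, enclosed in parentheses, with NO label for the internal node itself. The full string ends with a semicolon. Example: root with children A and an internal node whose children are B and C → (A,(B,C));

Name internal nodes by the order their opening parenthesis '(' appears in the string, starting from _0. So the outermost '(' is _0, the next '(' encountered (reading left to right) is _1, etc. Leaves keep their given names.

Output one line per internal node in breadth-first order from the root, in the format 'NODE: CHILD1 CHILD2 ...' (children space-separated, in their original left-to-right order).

Answer: _0: N _1
_1: C W _2
_2: _3 D R V
_3: P K

Derivation:
Input: (N,(C,W,((P,K),D,R,V)));
Scanning left-to-right, naming '(' by encounter order:
  pos 0: '(' -> open internal node _0 (depth 1)
  pos 3: '(' -> open internal node _1 (depth 2)
  pos 8: '(' -> open internal node _2 (depth 3)
  pos 9: '(' -> open internal node _3 (depth 4)
  pos 13: ')' -> close internal node _3 (now at depth 3)
  pos 20: ')' -> close internal node _2 (now at depth 2)
  pos 21: ')' -> close internal node _1 (now at depth 1)
  pos 22: ')' -> close internal node _0 (now at depth 0)
Total internal nodes: 4
BFS adjacency from root:
  _0: N _1
  _1: C W _2
  _2: _3 D R V
  _3: P K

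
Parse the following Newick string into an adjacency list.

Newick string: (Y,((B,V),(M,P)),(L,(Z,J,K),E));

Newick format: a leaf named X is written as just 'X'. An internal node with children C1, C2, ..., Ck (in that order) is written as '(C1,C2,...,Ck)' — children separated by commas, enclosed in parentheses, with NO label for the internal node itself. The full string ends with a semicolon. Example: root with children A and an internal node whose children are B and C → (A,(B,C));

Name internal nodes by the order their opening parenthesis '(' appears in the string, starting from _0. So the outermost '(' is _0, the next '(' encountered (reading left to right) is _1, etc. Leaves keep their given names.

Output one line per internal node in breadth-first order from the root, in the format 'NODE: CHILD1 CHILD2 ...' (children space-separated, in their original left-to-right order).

Answer: _0: Y _1 _4
_1: _2 _3
_4: L _5 E
_2: B V
_3: M P
_5: Z J K

Derivation:
Input: (Y,((B,V),(M,P)),(L,(Z,J,K),E));
Scanning left-to-right, naming '(' by encounter order:
  pos 0: '(' -> open internal node _0 (depth 1)
  pos 3: '(' -> open internal node _1 (depth 2)
  pos 4: '(' -> open internal node _2 (depth 3)
  pos 8: ')' -> close internal node _2 (now at depth 2)
  pos 10: '(' -> open internal node _3 (depth 3)
  pos 14: ')' -> close internal node _3 (now at depth 2)
  pos 15: ')' -> close internal node _1 (now at depth 1)
  pos 17: '(' -> open internal node _4 (depth 2)
  pos 20: '(' -> open internal node _5 (depth 3)
  pos 26: ')' -> close internal node _5 (now at depth 2)
  pos 29: ')' -> close internal node _4 (now at depth 1)
  pos 30: ')' -> close internal node _0 (now at depth 0)
Total internal nodes: 6
BFS adjacency from root:
  _0: Y _1 _4
  _1: _2 _3
  _4: L _5 E
  _2: B V
  _3: M P
  _5: Z J K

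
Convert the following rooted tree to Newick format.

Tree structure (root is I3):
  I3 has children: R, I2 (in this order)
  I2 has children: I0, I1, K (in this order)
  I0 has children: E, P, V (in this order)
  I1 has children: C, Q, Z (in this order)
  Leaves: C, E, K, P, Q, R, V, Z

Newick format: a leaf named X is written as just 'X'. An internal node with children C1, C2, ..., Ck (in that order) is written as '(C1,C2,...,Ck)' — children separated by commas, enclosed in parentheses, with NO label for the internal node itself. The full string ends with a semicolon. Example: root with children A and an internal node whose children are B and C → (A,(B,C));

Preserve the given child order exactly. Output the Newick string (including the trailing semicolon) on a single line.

internal I3 with children ['R', 'I2']
  leaf 'R' → 'R'
  internal I2 with children ['I0', 'I1', 'K']
    internal I0 with children ['E', 'P', 'V']
      leaf 'E' → 'E'
      leaf 'P' → 'P'
      leaf 'V' → 'V'
    → '(E,P,V)'
    internal I1 with children ['C', 'Q', 'Z']
      leaf 'C' → 'C'
      leaf 'Q' → 'Q'
      leaf 'Z' → 'Z'
    → '(C,Q,Z)'
    leaf 'K' → 'K'
  → '((E,P,V),(C,Q,Z),K)'
→ '(R,((E,P,V),(C,Q,Z),K))'
Final: (R,((E,P,V),(C,Q,Z),K));

Answer: (R,((E,P,V),(C,Q,Z),K));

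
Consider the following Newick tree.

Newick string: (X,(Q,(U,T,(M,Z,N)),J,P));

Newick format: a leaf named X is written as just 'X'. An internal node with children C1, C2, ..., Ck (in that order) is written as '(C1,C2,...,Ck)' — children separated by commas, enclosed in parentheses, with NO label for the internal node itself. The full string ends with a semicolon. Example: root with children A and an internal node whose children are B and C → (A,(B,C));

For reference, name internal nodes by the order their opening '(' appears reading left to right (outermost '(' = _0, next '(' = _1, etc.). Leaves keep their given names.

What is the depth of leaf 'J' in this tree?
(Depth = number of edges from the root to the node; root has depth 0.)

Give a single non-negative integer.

Newick: (X,(Q,(U,T,(M,Z,N)),J,P));
Naming internals by '(' encounter order: outermost '(' = _0, next = _1, ...
Query node: J
Path from root: _0 -> _1 -> J
Depth of J: 2 (number of edges from root)

Answer: 2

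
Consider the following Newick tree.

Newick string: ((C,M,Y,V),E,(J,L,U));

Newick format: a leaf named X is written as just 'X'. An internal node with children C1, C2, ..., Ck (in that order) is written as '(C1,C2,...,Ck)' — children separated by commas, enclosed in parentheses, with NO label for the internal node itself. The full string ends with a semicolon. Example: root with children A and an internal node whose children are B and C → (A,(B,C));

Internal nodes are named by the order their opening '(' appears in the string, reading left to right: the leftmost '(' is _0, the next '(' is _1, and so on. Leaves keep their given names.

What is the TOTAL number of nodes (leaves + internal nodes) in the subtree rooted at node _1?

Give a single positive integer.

Answer: 5

Derivation:
Newick: ((C,M,Y,V),E,(J,L,U));
Locate _1: it is the '(' at position 1 (the 2nd '(' reading left to right).
Query: subtree rooted at _1
_1: subtree_size = 1 + 4
  C: subtree_size = 1 + 0
  M: subtree_size = 1 + 0
  Y: subtree_size = 1 + 0
  V: subtree_size = 1 + 0
Total subtree size of _1: 5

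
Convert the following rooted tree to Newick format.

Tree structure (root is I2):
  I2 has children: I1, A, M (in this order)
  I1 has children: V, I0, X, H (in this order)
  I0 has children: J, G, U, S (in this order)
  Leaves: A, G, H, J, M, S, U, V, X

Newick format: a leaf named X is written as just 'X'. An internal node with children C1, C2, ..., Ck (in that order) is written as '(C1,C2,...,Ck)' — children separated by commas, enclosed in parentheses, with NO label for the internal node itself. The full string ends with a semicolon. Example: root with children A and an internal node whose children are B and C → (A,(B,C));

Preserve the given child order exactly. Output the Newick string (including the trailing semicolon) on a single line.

Answer: ((V,(J,G,U,S),X,H),A,M);

Derivation:
internal I2 with children ['I1', 'A', 'M']
  internal I1 with children ['V', 'I0', 'X', 'H']
    leaf 'V' → 'V'
    internal I0 with children ['J', 'G', 'U', 'S']
      leaf 'J' → 'J'
      leaf 'G' → 'G'
      leaf 'U' → 'U'
      leaf 'S' → 'S'
    → '(J,G,U,S)'
    leaf 'X' → 'X'
    leaf 'H' → 'H'
  → '(V,(J,G,U,S),X,H)'
  leaf 'A' → 'A'
  leaf 'M' → 'M'
→ '((V,(J,G,U,S),X,H),A,M)'
Final: ((V,(J,G,U,S),X,H),A,M);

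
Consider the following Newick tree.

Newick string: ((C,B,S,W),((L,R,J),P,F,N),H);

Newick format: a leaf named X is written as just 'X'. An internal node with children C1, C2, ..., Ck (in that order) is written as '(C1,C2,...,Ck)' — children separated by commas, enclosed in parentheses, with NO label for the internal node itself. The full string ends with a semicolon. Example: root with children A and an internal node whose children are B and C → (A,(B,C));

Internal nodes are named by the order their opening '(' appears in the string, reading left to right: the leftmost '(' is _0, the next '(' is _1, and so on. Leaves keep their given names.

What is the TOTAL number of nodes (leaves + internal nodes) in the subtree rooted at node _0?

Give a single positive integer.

Newick: ((C,B,S,W),((L,R,J),P,F,N),H);
Locate _0: it is the '(' at position 0 (the 1st '(' reading left to right).
Query: subtree rooted at _0
_0: subtree_size = 1 + 14
  _1: subtree_size = 1 + 4
    C: subtree_size = 1 + 0
    B: subtree_size = 1 + 0
    S: subtree_size = 1 + 0
    W: subtree_size = 1 + 0
  _2: subtree_size = 1 + 7
    _3: subtree_size = 1 + 3
      L: subtree_size = 1 + 0
      R: subtree_size = 1 + 0
      J: subtree_size = 1 + 0
    P: subtree_size = 1 + 0
    F: subtree_size = 1 + 0
    N: subtree_size = 1 + 0
  H: subtree_size = 1 + 0
Total subtree size of _0: 15

Answer: 15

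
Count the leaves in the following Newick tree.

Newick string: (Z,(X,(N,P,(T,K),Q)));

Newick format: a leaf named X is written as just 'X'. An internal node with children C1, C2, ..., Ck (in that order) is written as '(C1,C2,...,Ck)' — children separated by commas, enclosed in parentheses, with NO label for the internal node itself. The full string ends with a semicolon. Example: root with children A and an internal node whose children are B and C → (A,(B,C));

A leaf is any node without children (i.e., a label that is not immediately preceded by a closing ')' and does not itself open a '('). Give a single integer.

Answer: 7

Derivation:
Newick: (Z,(X,(N,P,(T,K),Q)));
Scan left-to-right; a leaf is any maximal label run not followed by '(':
  pos 1: leaf 'Z' → count = 1
  pos 4: leaf 'X' → count = 2
  pos 7: leaf 'N' → count = 3
  pos 9: leaf 'P' → count = 4
  pos 12: leaf 'T' → count = 5
  pos 14: leaf 'K' → count = 6
  pos 17: leaf 'Q' → count = 7
Total leaves: 7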